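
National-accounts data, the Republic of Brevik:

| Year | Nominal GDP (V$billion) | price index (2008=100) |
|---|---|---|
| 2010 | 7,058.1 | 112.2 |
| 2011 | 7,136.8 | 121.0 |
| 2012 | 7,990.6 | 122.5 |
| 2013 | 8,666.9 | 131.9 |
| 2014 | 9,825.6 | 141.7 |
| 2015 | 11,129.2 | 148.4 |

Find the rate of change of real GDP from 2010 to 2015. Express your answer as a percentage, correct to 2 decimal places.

Real GDP 2010 = 7058.1/1.122 = 6290.64.
Real GDP 2015 = 11129.2/1.484 = 7499.46.
Change = 7499.46/6290.64 − 1 = 0.1922.

19.22%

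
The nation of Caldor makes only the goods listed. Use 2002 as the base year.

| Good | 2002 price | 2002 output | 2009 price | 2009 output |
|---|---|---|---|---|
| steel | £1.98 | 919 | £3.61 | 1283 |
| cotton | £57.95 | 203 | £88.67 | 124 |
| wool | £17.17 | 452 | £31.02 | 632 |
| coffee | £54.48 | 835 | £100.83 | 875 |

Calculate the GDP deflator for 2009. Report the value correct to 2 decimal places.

180.90

Nominal GDP 2009 = 3.61·1283 + 88.67·124 + 31.02·632 + 100.83·875 = 123457.60.
Real GDP 2009 (at 2002 prices) = 1.98·1283 + 57.95·124 + 17.17·632 + 54.48·875 = 68247.58.
Deflator = Nominal/Real × 100 = 123457.60/68247.58 × 100 = 180.897.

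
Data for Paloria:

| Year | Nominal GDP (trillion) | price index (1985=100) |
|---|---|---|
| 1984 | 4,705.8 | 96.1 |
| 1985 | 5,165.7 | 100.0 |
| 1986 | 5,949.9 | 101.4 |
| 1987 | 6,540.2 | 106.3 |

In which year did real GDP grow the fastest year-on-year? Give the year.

1985: real = 5165.7/1.000 = 5165.70; growth vs 1984 (4896.77) = 5.49%.
1986: real = 5949.9/1.014 = 5867.75; growth vs 1985 (5165.70) = 13.59%.
1987: real = 6540.2/1.063 = 6152.59; growth vs 1986 (5867.75) = 4.85%.

1986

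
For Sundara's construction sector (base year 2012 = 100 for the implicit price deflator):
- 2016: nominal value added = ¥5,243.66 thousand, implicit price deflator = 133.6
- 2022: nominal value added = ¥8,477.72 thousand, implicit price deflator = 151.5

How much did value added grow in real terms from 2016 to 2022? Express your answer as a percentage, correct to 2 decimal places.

42.57%

Real value added 2016 = 5243.66 / 1.336 = 3924.90.
Real value added 2022 = 8477.72 / 1.515 = 5595.85.
Real growth = 5595.85 / 3924.90 − 1 = 0.4257.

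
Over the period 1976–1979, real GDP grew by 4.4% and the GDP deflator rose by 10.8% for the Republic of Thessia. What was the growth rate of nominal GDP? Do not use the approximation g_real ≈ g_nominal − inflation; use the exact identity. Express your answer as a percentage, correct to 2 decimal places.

15.68%

(1 + g_nom) = (1 + g_real)(1 + π) = 1.0440 × 1.1080 = 1.15675.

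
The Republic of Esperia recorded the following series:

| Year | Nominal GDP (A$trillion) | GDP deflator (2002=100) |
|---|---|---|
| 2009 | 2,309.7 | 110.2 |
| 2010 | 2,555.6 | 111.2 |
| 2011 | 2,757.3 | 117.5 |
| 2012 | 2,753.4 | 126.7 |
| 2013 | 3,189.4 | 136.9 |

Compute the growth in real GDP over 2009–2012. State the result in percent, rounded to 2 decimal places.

3.69%

Real GDP 2009 = 2309.7/1.102 = 2095.92.
Real GDP 2012 = 2753.4/1.267 = 2173.16.
Change = 2173.16/2095.92 − 1 = 0.0369.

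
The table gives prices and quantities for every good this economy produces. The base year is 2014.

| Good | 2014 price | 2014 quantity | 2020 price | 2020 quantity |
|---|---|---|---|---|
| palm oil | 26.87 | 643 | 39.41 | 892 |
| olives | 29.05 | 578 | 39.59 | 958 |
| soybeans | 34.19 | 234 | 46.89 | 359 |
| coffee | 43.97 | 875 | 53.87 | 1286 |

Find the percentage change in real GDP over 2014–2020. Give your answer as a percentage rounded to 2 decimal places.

49.76%

Real GDP 2014 = Nominal GDP 2014 = 26.87·643 + 29.05·578 + 34.19·234 + 43.97·875 = 80542.52.
Real GDP 2020 (at 2014 prices) = 26.87·892 + 29.05·958 + 34.19·359 + 43.97·1286 = 120617.57.
Real growth = 120617.57/80542.52 − 1 = 0.4976.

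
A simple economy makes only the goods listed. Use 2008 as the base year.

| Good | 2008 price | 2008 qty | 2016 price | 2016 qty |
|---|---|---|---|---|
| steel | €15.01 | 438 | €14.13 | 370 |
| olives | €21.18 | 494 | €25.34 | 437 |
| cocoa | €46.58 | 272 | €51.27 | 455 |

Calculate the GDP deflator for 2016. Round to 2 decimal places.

110.07

Nominal GDP 2016 = 14.13·370 + 25.34·437 + 51.27·455 = 39629.53.
Real GDP 2016 (at 2008 prices) = 15.01·370 + 21.18·437 + 46.58·455 = 36003.26.
Deflator = Nominal/Real × 100 = 39629.53/36003.26 × 100 = 110.072.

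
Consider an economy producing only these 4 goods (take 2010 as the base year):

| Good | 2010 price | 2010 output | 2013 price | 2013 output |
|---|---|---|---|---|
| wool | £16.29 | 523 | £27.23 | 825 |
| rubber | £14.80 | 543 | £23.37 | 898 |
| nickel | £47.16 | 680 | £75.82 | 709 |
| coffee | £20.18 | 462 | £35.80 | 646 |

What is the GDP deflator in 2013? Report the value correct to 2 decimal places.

164.39

Nominal GDP 2013 = 27.23·825 + 23.37·898 + 75.82·709 + 35.80·646 = 120334.19.
Real GDP 2013 (at 2010 prices) = 16.29·825 + 14.80·898 + 47.16·709 + 20.18·646 = 73202.37.
Deflator = Nominal/Real × 100 = 120334.19/73202.37 × 100 = 164.386.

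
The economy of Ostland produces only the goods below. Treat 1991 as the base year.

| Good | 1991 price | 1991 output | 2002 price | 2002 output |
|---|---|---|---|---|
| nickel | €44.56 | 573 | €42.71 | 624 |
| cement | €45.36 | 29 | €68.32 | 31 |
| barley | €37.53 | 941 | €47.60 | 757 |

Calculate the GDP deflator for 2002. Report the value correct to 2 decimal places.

112.46

Nominal GDP 2002 = 42.71·624 + 68.32·31 + 47.60·757 = 64802.16.
Real GDP 2002 (at 1991 prices) = 44.56·624 + 45.36·31 + 37.53·757 = 57621.81.
Deflator = Nominal/Real × 100 = 64802.16/57621.81 × 100 = 112.461.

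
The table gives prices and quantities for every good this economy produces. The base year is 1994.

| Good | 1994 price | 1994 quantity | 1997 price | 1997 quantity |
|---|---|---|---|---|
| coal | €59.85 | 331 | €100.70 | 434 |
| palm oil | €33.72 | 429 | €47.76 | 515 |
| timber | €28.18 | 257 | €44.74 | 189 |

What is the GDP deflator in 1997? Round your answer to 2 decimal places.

157.72

Nominal GDP 1997 = 100.70·434 + 47.76·515 + 44.74·189 = 76756.06.
Real GDP 1997 (at 1994 prices) = 59.85·434 + 33.72·515 + 28.18·189 = 48666.72.
Deflator = Nominal/Real × 100 = 76756.06/48666.72 × 100 = 157.718.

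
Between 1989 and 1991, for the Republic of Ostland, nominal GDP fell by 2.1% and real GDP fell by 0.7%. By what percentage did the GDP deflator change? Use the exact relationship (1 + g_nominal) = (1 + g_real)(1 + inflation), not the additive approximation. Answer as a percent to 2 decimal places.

-1.41%

(1 + g_nom) = (1 + g_real)(1 + π), so π = 0.9790 / 0.9930 − 1 = -0.01410.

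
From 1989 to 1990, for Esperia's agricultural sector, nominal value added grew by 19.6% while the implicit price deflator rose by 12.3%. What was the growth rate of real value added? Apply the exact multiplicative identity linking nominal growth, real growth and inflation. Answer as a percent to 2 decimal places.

6.50%

(1 + g_nom) = (1 + g_real)(1 + π), so g_real = 1.1960 / 1.1230 − 1 = 0.06500.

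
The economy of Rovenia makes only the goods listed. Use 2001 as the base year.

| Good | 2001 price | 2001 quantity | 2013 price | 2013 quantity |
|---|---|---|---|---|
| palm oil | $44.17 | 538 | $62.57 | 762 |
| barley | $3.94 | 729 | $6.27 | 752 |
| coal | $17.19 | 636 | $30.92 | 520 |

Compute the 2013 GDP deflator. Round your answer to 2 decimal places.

Nominal GDP 2013 = 62.57·762 + 6.27·752 + 30.92·520 = 68471.78.
Real GDP 2013 (at 2001 prices) = 44.17·762 + 3.94·752 + 17.19·520 = 45559.22.
Deflator = Nominal/Real × 100 = 68471.78/45559.22 × 100 = 150.292.

150.29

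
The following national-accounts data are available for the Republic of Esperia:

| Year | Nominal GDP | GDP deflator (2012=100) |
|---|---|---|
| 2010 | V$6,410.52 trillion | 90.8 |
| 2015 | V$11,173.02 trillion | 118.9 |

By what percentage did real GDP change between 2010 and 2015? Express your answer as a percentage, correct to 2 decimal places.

33.10%

Deflate each year: 2010 → 6410.52/0.908 = 7060.04; 2015 → 11173.02/1.189 = 9396.99.
So real GDP changed by 9396.99/7060.04 − 1 = 0.3310, i.e. 33.10%.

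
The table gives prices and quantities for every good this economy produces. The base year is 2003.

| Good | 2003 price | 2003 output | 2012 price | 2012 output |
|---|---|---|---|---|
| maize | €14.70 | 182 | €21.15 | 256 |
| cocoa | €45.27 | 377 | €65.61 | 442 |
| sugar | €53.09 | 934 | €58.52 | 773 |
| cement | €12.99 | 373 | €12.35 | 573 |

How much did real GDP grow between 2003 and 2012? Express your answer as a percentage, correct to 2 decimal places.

Real GDP 2003 = Nominal GDP 2003 = 14.70·182 + 45.27·377 + 53.09·934 + 12.99·373 = 74173.52.
Real GDP 2012 (at 2003 prices) = 14.70·256 + 45.27·442 + 53.09·773 + 12.99·573 = 72254.38.
Real growth = 72254.38/74173.52 − 1 = -0.0259.

-2.59%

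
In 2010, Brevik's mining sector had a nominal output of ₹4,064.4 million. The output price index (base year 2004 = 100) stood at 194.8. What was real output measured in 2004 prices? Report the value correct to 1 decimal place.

₹2,086.4 million

Real output = Nominal / (output price index/100) = 4064.4 / 1.948 = 2086.45.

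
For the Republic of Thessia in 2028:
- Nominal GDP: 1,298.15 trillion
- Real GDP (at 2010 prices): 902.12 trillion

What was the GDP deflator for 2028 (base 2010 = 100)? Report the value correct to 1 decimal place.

143.9

GDP deflator = (Nominal / Real) × 100 = 1298.15 / 902.12 × 100 = 143.90.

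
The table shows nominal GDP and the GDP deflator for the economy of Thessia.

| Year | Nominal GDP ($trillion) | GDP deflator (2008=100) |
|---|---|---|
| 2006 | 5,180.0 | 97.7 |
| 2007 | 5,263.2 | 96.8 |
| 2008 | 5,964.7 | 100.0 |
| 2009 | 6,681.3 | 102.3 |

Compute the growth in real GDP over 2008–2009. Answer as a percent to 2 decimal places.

9.50%

Real GDP 2008 = 5964.7/1.000 = 5964.70.
Real GDP 2009 = 6681.3/1.023 = 6531.09.
Change = 6531.09/5964.70 − 1 = 0.0950.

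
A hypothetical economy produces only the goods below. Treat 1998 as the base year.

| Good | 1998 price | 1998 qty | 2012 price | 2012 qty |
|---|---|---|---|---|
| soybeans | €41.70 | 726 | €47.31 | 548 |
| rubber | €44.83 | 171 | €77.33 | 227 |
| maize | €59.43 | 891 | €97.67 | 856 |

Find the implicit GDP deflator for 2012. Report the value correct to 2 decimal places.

Nominal GDP 2012 = 47.31·548 + 77.33·227 + 97.67·856 = 127085.31.
Real GDP 2012 (at 1998 prices) = 41.70·548 + 44.83·227 + 59.43·856 = 83900.09.
Deflator = Nominal/Real × 100 = 127085.31/83900.09 × 100 = 151.472.

151.47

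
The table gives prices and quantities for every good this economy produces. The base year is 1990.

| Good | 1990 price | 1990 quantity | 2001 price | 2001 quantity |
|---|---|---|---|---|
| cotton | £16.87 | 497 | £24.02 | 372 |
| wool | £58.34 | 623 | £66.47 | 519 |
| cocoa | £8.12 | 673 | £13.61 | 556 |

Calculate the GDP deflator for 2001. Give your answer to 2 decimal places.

124.18

Nominal GDP 2001 = 24.02·372 + 66.47·519 + 13.61·556 = 51000.53.
Real GDP 2001 (at 1990 prices) = 16.87·372 + 58.34·519 + 8.12·556 = 41068.82.
Deflator = Nominal/Real × 100 = 51000.53/41068.82 × 100 = 124.183.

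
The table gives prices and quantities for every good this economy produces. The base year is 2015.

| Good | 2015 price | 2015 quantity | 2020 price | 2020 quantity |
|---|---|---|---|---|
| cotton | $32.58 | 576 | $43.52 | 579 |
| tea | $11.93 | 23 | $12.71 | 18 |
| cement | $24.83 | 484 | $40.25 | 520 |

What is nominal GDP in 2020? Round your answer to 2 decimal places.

$46356.86

Nominal GDP 2020 = Σ (p_2020 × q_2020) = 43.52·579 + 12.71·18 + 40.25·520 = 46356.86.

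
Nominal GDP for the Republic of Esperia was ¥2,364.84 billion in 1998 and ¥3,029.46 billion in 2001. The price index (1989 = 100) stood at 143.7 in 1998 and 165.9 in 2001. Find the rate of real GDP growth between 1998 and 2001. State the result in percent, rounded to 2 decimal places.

10.96%

Real GDP 1998 = 2364.84 / 1.437 = 1645.68.
Real GDP 2001 = 3029.46 / 1.659 = 1826.08.
Real growth = 1826.08 / 1645.68 − 1 = 0.1096.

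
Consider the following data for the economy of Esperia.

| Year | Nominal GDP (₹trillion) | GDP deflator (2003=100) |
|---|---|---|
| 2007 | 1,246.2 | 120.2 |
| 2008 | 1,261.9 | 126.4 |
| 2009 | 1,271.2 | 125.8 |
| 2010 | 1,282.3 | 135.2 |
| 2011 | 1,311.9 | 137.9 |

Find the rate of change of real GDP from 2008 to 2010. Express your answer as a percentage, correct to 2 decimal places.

Real GDP 2008 = 1261.9/1.264 = 998.34.
Real GDP 2010 = 1282.3/1.352 = 948.45.
Change = 948.45/998.34 − 1 = -0.0500.

-5.00%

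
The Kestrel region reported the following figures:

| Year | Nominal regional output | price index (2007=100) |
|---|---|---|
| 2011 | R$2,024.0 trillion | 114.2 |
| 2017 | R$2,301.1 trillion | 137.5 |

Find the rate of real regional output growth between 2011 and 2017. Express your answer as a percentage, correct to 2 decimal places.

-5.57%

Real regional output 2011 = 2024.0 / 1.142 = 1772.33.
Real regional output 2017 = 2301.1 / 1.375 = 1673.53.
Real growth = 1673.53 / 1772.33 − 1 = -0.0557.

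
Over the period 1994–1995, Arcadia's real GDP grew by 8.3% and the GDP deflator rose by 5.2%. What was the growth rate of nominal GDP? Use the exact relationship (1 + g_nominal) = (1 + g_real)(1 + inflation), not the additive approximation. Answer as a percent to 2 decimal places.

13.93%

(1 + g_nom) = (1 + g_real)(1 + π) = 1.0830 × 1.0520 = 1.13932.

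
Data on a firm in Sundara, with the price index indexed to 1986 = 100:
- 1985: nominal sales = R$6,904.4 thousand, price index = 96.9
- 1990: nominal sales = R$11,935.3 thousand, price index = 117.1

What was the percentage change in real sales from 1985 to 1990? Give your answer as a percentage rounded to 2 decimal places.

Deflate each year: 1985 → 6904.4/0.969 = 7125.28; 1990 → 11935.3/1.171 = 10192.40.
So real sales changed by 10192.40/7125.28 − 1 = 0.4305, i.e. 43.05%.

43.05%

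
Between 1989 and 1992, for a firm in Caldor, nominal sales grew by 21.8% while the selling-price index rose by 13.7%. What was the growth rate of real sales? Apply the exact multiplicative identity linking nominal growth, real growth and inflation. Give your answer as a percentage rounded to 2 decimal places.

7.12%

(1 + g_nom) = (1 + g_real)(1 + π), so g_real = 1.2180 / 1.1370 − 1 = 0.07124.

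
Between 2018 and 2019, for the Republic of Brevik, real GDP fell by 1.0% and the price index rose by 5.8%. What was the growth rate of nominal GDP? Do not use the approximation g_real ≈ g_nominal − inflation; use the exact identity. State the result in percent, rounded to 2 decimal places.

(1 + g_nom) = (1 + g_real)(1 + π) = 0.9900 × 1.0580 = 1.04742.

4.74%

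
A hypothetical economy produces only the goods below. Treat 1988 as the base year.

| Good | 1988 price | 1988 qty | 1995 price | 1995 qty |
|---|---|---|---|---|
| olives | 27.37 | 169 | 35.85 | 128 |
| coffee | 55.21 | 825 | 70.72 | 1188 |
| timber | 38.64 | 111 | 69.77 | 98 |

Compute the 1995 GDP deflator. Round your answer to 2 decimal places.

Nominal GDP 1995 = 35.85·128 + 70.72·1188 + 69.77·98 = 95441.62.
Real GDP 1995 (at 1988 prices) = 27.37·128 + 55.21·1188 + 38.64·98 = 72879.56.
Deflator = Nominal/Real × 100 = 95441.62/72879.56 × 100 = 130.958.

130.96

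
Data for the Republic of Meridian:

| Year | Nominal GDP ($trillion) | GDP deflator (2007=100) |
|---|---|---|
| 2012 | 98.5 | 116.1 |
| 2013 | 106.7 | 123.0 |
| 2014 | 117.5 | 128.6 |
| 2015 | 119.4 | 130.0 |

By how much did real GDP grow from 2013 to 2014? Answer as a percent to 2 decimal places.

5.33%

Real GDP 2013 = 106.7/1.230 = 86.75.
Real GDP 2014 = 117.5/1.286 = 91.37.
Change = 91.37/86.75 − 1 = 0.0533.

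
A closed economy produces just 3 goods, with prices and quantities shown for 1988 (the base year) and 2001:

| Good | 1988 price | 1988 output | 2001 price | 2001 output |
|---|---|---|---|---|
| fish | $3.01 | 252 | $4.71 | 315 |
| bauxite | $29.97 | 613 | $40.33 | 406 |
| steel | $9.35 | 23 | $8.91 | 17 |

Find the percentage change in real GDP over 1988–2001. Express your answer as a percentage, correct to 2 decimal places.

Real GDP 1988 = Nominal GDP 1988 = 3.01·252 + 29.97·613 + 9.35·23 = 19345.18.
Real GDP 2001 (at 1988 prices) = 3.01·315 + 29.97·406 + 9.35·17 = 13274.92.
Real growth = 13274.92/19345.18 − 1 = -0.3138.

-31.38%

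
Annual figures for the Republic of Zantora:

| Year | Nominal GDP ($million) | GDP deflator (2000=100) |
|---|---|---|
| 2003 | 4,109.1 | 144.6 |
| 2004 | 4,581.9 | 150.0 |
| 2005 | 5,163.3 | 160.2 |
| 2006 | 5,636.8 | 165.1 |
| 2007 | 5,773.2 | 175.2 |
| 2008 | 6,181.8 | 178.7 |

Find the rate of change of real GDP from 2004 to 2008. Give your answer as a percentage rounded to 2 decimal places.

Real GDP 2004 = 4581.9/1.500 = 3054.60.
Real GDP 2008 = 6181.8/1.787 = 3459.32.
Change = 3459.32/3054.60 − 1 = 0.1325.

13.25%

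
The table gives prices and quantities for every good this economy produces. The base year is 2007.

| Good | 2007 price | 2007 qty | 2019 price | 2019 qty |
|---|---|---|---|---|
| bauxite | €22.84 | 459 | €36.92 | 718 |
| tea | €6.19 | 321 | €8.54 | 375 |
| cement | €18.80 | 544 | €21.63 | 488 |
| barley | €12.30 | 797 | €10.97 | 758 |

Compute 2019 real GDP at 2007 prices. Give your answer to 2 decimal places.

Real GDP 2019 = Σ (p_2007 × q_2019) = 22.84·718 + 6.19·375 + 18.80·488 + 12.30·758 = 37218.17.

€37218.17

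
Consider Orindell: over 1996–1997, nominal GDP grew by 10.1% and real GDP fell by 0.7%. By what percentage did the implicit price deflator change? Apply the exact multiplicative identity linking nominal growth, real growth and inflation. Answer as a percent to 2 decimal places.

(1 + g_nom) = (1 + g_real)(1 + π), so π = 1.1010 / 0.9930 − 1 = 0.10876.

10.88%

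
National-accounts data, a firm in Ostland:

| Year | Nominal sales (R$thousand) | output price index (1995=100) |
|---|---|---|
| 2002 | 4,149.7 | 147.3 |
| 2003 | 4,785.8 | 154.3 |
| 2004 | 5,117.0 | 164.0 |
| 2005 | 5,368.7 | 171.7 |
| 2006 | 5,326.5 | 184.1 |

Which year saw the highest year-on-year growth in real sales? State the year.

2003: real = 4785.8/1.543 = 3101.62; growth vs 2002 (2817.18) = 10.10%.
2004: real = 5117.0/1.640 = 3120.12; growth vs 2003 (3101.62) = 0.60%.
2005: real = 5368.7/1.717 = 3126.79; growth vs 2004 (3120.12) = 0.21%.
2006: real = 5326.5/1.841 = 2893.26; growth vs 2005 (3126.79) = -7.47%.

2003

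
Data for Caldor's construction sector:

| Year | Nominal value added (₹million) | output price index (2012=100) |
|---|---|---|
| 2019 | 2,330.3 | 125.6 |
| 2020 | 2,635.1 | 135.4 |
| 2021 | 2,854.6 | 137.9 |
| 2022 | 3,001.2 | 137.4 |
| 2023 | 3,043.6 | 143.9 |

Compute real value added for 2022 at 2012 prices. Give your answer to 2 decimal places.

₹2,184.28 million

Real value added 2022 = 3001.2 / 1.374 = 2184.28.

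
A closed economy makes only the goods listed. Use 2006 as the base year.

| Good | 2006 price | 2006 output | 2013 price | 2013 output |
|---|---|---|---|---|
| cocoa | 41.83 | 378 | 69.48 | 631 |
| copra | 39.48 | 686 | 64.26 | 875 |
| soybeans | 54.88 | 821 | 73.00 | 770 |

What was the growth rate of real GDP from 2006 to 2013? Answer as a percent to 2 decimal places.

17.33%

Real GDP 2006 = Nominal GDP 2006 = 41.83·378 + 39.48·686 + 54.88·821 = 87951.50.
Real GDP 2013 (at 2006 prices) = 41.83·631 + 39.48·875 + 54.88·770 = 103197.33.
Real growth = 103197.33/87951.50 − 1 = 0.1733.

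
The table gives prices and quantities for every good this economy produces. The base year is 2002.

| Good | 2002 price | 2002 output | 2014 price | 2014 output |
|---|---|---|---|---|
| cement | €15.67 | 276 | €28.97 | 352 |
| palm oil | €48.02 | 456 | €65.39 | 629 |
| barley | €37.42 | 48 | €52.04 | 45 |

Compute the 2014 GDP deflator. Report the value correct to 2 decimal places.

143.48

Nominal GDP 2014 = 28.97·352 + 65.39·629 + 52.04·45 = 53669.55.
Real GDP 2014 (at 2002 prices) = 15.67·352 + 48.02·629 + 37.42·45 = 37404.32.
Deflator = Nominal/Real × 100 = 53669.55/37404.32 × 100 = 143.485.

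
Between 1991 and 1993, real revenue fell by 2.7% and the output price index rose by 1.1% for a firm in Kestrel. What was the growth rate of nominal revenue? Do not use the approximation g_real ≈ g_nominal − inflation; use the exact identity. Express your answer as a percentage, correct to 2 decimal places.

-1.63%

(1 + g_nom) = (1 + g_real)(1 + π) = 0.9730 × 1.0110 = 0.98370.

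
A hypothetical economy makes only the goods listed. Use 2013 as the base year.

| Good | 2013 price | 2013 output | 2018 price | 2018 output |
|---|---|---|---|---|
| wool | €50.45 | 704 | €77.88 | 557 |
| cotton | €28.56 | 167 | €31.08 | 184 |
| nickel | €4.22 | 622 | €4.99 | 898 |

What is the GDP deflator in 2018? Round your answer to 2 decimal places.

Nominal GDP 2018 = 77.88·557 + 31.08·184 + 4.99·898 = 53578.90.
Real GDP 2018 (at 2013 prices) = 50.45·557 + 28.56·184 + 4.22·898 = 37145.25.
Deflator = Nominal/Real × 100 = 53578.90/37145.25 × 100 = 144.242.

144.24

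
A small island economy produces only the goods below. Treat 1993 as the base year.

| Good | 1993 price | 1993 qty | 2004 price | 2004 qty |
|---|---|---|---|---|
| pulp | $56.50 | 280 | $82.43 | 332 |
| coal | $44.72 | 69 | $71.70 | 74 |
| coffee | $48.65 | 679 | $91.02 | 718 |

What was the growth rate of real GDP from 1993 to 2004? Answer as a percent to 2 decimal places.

9.74%

Real GDP 1993 = Nominal GDP 1993 = 56.50·280 + 44.72·69 + 48.65·679 = 51939.03.
Real GDP 2004 (at 1993 prices) = 56.50·332 + 44.72·74 + 48.65·718 = 56997.98.
Real growth = 56997.98/51939.03 − 1 = 0.0974.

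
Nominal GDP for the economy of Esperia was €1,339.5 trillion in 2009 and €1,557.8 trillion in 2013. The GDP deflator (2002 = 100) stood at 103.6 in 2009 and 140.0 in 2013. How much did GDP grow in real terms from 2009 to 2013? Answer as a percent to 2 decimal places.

-13.94%

Real GDP 2009 = 1339.5 / 1.036 = 1292.95.
Real GDP 2013 = 1557.8 / 1.400 = 1112.71.
Real growth = 1112.71 / 1292.95 − 1 = -0.1394.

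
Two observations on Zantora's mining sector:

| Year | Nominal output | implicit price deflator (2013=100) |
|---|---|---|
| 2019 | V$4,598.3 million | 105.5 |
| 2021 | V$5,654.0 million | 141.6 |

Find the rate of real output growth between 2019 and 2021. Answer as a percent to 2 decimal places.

Deflate each year: 2019 → 4598.3/1.055 = 4358.58; 2021 → 5654.0/1.416 = 3992.94.
So real output changed by 3992.94/4358.58 − 1 = -0.0839, i.e. -8.39%.

-8.39%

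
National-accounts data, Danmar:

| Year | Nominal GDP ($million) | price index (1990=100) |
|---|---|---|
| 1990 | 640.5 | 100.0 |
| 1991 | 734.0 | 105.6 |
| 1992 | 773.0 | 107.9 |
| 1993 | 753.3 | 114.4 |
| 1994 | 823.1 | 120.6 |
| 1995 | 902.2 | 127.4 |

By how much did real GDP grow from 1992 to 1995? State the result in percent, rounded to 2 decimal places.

-1.15%

Real GDP 1992 = 773.0/1.079 = 716.40.
Real GDP 1995 = 902.2/1.274 = 708.16.
Change = 708.16/716.40 − 1 = -0.0115.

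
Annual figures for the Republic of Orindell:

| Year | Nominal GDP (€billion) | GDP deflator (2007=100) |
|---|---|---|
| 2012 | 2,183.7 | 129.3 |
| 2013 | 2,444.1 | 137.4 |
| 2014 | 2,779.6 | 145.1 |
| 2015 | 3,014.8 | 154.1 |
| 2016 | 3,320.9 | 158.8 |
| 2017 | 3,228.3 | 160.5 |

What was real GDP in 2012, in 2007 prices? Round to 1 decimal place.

Real GDP 2012 = 2183.7 / 1.293 = 1688.86.

€1,688.9 billion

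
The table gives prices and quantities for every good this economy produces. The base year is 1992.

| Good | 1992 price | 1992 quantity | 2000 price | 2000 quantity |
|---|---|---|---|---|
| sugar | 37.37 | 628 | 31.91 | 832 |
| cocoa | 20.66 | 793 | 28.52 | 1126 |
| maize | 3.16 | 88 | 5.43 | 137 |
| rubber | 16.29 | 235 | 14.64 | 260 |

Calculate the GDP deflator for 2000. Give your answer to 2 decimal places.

Nominal GDP 2000 = 31.91·832 + 28.52·1126 + 5.43·137 + 14.64·260 = 63212.95.
Real GDP 2000 (at 1992 prices) = 37.37·832 + 20.66·1126 + 3.16·137 + 16.29·260 = 59023.32.
Deflator = Nominal/Real × 100 = 63212.95/59023.32 × 100 = 107.098.

107.10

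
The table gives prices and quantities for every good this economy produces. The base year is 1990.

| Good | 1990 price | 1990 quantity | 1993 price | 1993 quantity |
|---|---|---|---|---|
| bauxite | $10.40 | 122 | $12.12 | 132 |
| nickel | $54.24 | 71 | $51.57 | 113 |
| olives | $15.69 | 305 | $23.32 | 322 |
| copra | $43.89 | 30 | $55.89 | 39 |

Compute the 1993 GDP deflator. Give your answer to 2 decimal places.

Nominal GDP 1993 = 12.12·132 + 51.57·113 + 23.32·322 + 55.89·39 = 17116.00.
Real GDP 1993 (at 1990 prices) = 10.40·132 + 54.24·113 + 15.69·322 + 43.89·39 = 14265.81.
Deflator = Nominal/Real × 100 = 17116.00/14265.81 × 100 = 119.979.

119.98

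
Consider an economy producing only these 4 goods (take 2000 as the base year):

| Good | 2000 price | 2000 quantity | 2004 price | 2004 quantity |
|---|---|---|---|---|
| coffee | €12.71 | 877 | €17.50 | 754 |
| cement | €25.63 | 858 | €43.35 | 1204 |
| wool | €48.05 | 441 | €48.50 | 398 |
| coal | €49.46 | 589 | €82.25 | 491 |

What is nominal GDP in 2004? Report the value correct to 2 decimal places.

€125076.15

Nominal GDP 2004 = Σ (p_2004 × q_2004) = 17.50·754 + 43.35·1204 + 48.50·398 + 82.25·491 = 125076.15.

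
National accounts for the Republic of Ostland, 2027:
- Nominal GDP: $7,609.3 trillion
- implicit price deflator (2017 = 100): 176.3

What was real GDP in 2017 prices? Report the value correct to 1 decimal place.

$4,316.1 trillion

Real GDP = Nominal / (implicit price deflator/100) = 7609.3 / 1.763 = 4316.11.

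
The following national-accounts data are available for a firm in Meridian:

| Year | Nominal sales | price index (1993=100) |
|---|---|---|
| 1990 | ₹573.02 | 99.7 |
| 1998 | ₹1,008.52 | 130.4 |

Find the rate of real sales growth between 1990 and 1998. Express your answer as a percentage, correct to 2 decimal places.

34.57%

Deflate each year: 1990 → 573.02/0.997 = 574.74; 1998 → 1008.52/1.304 = 773.40.
So real sales changed by 773.40/574.74 − 1 = 0.3457, i.e. 34.57%.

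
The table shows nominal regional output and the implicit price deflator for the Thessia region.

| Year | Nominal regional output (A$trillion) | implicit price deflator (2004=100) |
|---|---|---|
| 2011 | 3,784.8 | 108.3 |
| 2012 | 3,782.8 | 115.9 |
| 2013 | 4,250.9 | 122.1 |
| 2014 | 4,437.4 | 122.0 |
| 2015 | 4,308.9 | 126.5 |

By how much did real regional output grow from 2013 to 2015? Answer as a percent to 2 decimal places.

-2.16%

Real regional output 2013 = 4250.9/1.221 = 3481.49.
Real regional output 2015 = 4308.9/1.265 = 3406.25.
Change = 3406.25/3481.49 − 1 = -0.0216.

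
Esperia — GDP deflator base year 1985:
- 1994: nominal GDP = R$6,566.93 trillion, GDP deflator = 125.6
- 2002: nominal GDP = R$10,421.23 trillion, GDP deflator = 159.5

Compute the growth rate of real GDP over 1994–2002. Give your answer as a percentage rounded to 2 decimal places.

24.96%

Real GDP 1994 = 6566.93 / 1.256 = 5228.45.
Real GDP 2002 = 10421.23 / 1.595 = 6533.69.
Real growth = 6533.69 / 5228.45 − 1 = 0.2496.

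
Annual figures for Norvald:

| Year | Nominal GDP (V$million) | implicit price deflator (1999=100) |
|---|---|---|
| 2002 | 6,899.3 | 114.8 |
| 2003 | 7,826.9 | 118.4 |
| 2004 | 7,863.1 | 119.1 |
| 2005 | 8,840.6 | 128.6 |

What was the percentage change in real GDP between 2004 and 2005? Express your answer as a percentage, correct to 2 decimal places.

4.13%

Real GDP 2004 = 7863.1/1.191 = 6602.10.
Real GDP 2005 = 8840.6/1.286 = 6874.49.
Change = 6874.49/6602.10 − 1 = 0.0413.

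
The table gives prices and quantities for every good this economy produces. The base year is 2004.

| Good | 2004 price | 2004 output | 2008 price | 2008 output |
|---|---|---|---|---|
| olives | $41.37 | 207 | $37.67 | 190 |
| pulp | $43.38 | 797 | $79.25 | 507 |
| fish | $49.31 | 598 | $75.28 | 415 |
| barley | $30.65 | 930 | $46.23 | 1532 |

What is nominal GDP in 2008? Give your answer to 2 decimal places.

$149402.61

Nominal GDP 2008 = Σ (p_2008 × q_2008) = 37.67·190 + 79.25·507 + 75.28·415 + 46.23·1532 = 149402.61.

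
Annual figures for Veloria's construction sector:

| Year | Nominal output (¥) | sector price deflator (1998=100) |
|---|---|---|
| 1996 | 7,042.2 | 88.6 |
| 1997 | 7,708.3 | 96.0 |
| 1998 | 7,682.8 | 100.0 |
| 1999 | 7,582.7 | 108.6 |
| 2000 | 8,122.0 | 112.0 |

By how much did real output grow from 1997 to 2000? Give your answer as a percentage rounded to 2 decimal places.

Real output 1997 = 7708.3/0.960 = 8029.48.
Real output 2000 = 8122.0/1.120 = 7251.79.
Change = 7251.79/8029.48 − 1 = -0.0969.

-9.69%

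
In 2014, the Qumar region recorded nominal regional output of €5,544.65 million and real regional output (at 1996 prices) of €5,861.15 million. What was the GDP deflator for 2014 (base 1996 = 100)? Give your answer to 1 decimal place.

94.6

GDP deflator = (Nominal / Real) × 100 = 5544.65 / 5861.15 × 100 = 94.60.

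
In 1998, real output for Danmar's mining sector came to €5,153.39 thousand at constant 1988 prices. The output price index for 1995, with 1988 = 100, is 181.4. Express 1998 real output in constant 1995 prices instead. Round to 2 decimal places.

€9,348.25 thousand

Real output in 1995 prices = Real output in 1988 prices × (P_1995/P_1988) = 5153.39 × 1.814 = 9348.25.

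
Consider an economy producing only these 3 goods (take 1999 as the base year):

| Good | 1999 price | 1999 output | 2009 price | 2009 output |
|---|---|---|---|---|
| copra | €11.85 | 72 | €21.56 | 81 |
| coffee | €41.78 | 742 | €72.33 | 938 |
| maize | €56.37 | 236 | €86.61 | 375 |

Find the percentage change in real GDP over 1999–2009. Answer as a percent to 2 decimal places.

35.72%

Real GDP 1999 = Nominal GDP 1999 = 11.85·72 + 41.78·742 + 56.37·236 = 45157.28.
Real GDP 2009 (at 1999 prices) = 11.85·81 + 41.78·938 + 56.37·375 = 61288.24.
Real growth = 61288.24/45157.28 − 1 = 0.3572.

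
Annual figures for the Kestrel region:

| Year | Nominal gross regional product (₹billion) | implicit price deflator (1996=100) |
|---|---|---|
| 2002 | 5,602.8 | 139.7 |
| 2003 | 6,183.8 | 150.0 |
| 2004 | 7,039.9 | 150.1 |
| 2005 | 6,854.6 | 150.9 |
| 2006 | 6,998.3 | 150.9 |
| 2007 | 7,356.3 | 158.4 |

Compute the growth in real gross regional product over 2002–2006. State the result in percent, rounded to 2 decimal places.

Real gross regional product 2002 = 5602.8/1.397 = 4010.59.
Real gross regional product 2006 = 6998.3/1.509 = 4637.71.
Change = 4637.71/4010.59 − 1 = 0.1564.

15.64%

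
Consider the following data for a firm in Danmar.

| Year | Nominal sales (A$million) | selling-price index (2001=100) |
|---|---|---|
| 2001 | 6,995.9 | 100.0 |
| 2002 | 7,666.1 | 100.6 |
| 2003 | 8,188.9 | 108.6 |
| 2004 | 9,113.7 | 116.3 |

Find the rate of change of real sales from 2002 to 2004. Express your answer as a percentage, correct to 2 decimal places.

Real sales 2002 = 7666.1/1.006 = 7620.38.
Real sales 2004 = 9113.7/1.163 = 7836.37.
Change = 7836.37/7620.38 − 1 = 0.0283.

2.83%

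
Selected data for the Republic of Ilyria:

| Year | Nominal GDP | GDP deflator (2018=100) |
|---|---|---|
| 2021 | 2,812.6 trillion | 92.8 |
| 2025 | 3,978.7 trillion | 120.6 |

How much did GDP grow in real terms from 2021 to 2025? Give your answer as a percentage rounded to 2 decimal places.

8.85%

Real GDP 2021 = 2812.6 / 0.928 = 3030.82.
Real GDP 2025 = 3978.7 / 1.206 = 3299.09.
Real growth = 3299.09 / 3030.82 − 1 = 0.0885.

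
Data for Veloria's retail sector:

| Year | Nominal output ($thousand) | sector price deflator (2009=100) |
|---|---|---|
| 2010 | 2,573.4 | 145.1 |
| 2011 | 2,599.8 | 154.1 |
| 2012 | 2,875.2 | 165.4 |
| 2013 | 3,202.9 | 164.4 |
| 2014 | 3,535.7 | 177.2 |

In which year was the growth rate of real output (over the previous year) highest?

2013

2011: real = 2599.8/1.541 = 1687.09; growth vs 2010 (1773.54) = -4.87%.
2012: real = 2875.2/1.654 = 1738.33; growth vs 2011 (1687.09) = 3.04%.
2013: real = 3202.9/1.644 = 1948.24; growth vs 2012 (1738.33) = 12.08%.
2014: real = 3535.7/1.772 = 1995.32; growth vs 2013 (1948.24) = 2.42%.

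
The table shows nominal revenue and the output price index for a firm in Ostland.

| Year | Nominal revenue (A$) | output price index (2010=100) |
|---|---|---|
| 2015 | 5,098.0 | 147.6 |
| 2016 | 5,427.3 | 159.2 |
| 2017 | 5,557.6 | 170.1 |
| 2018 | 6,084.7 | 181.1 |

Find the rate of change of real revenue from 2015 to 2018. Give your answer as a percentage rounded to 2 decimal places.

Real revenue 2015 = 5098.0/1.476 = 3453.93.
Real revenue 2018 = 6084.7/1.811 = 3359.86.
Change = 3359.86/3453.93 − 1 = -0.0272.

-2.72%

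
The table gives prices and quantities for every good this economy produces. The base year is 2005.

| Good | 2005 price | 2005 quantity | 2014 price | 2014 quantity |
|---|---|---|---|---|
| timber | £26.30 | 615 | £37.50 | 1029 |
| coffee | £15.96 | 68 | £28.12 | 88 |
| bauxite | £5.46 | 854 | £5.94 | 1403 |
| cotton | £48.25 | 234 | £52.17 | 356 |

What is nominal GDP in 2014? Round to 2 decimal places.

Nominal GDP 2014 = Σ (p_2014 × q_2014) = 37.50·1029 + 28.12·88 + 5.94·1403 + 52.17·356 = 67968.40.

£67968.40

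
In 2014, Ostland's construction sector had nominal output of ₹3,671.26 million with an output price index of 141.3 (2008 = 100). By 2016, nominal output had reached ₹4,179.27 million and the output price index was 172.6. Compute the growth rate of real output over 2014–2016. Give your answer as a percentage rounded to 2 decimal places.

-6.81%

Real output 2014 = 3671.26 / 1.413 = 2598.20.
Real output 2016 = 4179.27 / 1.726 = 2421.36.
Real growth = 2421.36 / 2598.20 − 1 = -0.0681.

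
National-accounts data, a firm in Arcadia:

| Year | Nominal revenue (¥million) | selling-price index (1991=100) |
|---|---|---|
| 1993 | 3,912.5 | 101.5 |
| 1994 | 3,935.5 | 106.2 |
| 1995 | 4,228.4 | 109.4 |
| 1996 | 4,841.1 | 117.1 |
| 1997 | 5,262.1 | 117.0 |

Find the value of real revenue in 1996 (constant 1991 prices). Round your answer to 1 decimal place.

¥4,134.2 million

Real revenue 1996 = 4841.1 / 1.171 = 4134.16.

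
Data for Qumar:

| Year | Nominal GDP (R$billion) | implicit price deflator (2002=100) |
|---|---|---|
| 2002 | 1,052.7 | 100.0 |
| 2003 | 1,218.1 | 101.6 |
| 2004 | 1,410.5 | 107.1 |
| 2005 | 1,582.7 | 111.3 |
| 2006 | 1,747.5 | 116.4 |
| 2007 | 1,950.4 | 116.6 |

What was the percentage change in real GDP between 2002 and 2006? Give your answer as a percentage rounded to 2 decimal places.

42.61%

Real GDP 2002 = 1052.7/1.000 = 1052.70.
Real GDP 2006 = 1747.5/1.164 = 1501.29.
Change = 1501.29/1052.70 − 1 = 0.4261.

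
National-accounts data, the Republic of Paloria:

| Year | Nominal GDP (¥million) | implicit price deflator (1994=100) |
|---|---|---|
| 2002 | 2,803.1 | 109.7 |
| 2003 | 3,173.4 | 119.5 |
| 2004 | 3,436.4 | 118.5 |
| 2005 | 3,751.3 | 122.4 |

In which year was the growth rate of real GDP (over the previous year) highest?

2004

2003: real = 3173.4/1.195 = 2655.56; growth vs 2002 (2555.24) = 3.93%.
2004: real = 3436.4/1.185 = 2899.92; growth vs 2003 (2655.56) = 9.20%.
2005: real = 3751.3/1.224 = 3064.79; growth vs 2004 (2899.92) = 5.69%.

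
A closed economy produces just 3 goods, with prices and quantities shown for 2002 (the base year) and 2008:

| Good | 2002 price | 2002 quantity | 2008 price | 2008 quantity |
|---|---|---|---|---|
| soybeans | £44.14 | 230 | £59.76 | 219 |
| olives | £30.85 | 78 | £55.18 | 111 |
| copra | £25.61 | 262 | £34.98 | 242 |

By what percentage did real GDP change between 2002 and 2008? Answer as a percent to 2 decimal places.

0.11%

Real GDP 2002 = Nominal GDP 2002 = 44.14·230 + 30.85·78 + 25.61·262 = 19268.32.
Real GDP 2008 (at 2002 prices) = 44.14·219 + 30.85·111 + 25.61·242 = 19288.63.
Real growth = 19288.63/19268.32 − 1 = 0.0011.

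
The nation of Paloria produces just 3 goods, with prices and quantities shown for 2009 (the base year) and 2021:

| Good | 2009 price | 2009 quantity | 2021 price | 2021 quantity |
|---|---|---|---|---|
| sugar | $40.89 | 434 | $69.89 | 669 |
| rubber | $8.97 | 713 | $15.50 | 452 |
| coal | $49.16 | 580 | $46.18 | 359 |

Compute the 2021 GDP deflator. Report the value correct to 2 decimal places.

Nominal GDP 2021 = 69.89·669 + 15.50·452 + 46.18·359 = 70341.03.
Real GDP 2021 (at 2009 prices) = 40.89·669 + 8.97·452 + 49.16·359 = 49058.29.
Deflator = Nominal/Real × 100 = 70341.03/49058.29 × 100 = 143.383.

143.38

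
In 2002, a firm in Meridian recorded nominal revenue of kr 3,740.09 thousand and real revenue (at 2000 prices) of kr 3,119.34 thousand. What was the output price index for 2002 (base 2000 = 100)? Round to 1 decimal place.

119.9

output price index = (Nominal / Real) × 100 = 3740.09 / 3119.34 × 100 = 119.90.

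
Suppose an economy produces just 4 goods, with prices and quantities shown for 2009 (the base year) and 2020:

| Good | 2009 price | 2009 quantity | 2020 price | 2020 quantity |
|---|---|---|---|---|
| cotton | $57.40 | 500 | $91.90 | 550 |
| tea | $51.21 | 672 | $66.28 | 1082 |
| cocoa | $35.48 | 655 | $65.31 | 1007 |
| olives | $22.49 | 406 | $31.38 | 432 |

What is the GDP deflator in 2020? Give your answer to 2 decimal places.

152.23

Nominal GDP 2020 = 91.90·550 + 66.28·1082 + 65.31·1007 + 31.38·432 = 201583.29.
Real GDP 2020 (at 2009 prices) = 57.40·550 + 51.21·1082 + 35.48·1007 + 22.49·432 = 132423.26.
Deflator = Nominal/Real × 100 = 201583.29/132423.26 × 100 = 152.226.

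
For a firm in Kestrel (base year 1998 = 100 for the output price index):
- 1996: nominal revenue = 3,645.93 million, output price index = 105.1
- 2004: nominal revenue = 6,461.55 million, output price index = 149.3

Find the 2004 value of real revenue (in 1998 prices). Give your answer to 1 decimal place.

4,327.9 million

Real revenue = Nominal / (output price index/100) = 6461.55 / 1.493 = 4327.90.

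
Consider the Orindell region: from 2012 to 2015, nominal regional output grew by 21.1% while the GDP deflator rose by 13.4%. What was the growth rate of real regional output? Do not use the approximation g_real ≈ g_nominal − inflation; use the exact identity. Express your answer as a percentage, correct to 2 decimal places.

(1 + g_nom) = (1 + g_real)(1 + π), so g_real = 1.2110 / 1.1340 − 1 = 0.06790.

6.79%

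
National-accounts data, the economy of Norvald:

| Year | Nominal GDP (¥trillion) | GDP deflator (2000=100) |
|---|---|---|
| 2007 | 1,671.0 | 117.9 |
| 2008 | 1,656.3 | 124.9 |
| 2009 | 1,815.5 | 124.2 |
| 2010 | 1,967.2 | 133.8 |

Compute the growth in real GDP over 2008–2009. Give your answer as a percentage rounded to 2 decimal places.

10.23%

Real GDP 2008 = 1656.3/1.249 = 1326.10.
Real GDP 2009 = 1815.5/1.242 = 1461.76.
Change = 1461.76/1326.10 − 1 = 0.1023.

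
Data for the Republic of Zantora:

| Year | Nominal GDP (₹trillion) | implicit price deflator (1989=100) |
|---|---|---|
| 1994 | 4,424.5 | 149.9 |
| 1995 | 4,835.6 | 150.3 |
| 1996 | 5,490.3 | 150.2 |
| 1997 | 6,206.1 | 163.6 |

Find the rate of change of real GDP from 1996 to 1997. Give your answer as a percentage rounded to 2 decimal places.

Real GDP 1996 = 5490.3/1.502 = 3655.33.
Real GDP 1997 = 6206.1/1.636 = 3793.46.
Change = 3793.46/3655.33 − 1 = 0.0378.

3.78%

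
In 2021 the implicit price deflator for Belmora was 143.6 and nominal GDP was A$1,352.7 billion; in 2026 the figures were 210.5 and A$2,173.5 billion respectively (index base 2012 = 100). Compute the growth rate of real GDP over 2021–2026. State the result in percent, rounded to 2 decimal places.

Real GDP 2021 = 1352.7 / 1.436 = 941.99.
Real GDP 2026 = 2173.5 / 2.105 = 1032.54.
Real growth = 1032.54 / 941.99 − 1 = 0.0961.

9.61%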